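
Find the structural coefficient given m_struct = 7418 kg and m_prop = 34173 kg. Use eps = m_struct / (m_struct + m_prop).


eps = 7418 / (7418 + 34173) = 0.1784

0.1784


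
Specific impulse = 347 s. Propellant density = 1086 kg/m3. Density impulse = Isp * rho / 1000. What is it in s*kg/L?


rho*Isp = 347 * 1086 / 1000 = 377 s*kg/L

377 s*kg/L


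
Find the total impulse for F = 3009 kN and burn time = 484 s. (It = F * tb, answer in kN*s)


It = 3009 * 484 = 1456356 kN*s

1456356 kN*s


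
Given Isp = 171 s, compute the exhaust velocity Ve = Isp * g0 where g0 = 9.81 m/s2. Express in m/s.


Ve = Isp * g0 = 171 * 9.81 = 1677.5 m/s

1677.5 m/s


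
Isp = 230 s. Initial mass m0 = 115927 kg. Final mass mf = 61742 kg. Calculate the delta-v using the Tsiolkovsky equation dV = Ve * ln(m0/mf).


Ve = 230 * 9.81 = 2256.3 m/s
dV = 2256.3 * ln(115927/61742) = 1421 m/s

1421 m/s


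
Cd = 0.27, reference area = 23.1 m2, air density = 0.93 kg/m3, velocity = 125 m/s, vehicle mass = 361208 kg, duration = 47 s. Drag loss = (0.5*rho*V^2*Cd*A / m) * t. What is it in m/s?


D = 0.5 * 0.93 * 125^2 * 0.27 * 23.1 = 45315.7 N
a = 45315.7 / 361208 = 0.1255 m/s2
dV = 0.1255 * 47 = 5.9 m/s

5.9 m/s


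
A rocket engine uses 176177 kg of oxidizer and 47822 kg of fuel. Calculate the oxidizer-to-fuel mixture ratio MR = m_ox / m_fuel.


MR = 176177 / 47822 = 3.68

3.68


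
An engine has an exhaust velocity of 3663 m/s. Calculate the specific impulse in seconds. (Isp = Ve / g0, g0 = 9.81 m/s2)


Isp = Ve / g0 = 3663 / 9.81 = 373.4 s

373.4 s


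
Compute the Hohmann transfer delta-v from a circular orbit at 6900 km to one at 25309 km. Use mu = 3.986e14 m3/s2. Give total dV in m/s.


V1 = sqrt(mu/r1) = 7600.53 m/s
dV1 = V1*(sqrt(2*r2/(r1+r2)) - 1) = 1927.6 m/s
V2 = sqrt(mu/r2) = 3968.54 m/s
dV2 = V2*(1 - sqrt(2*r1/(r1+r2))) = 1370.88 m/s
Total dV = 3298 m/s

3298 m/s


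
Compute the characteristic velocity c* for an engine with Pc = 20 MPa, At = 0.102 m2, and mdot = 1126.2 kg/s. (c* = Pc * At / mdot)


c* = 20e6 * 0.102 / 1126.2 = 1811 m/s

1811 m/s


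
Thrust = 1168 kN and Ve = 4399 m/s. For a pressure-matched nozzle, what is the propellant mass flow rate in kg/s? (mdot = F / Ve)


mdot = F / Ve = 1168000 / 4399 = 265.5 kg/s

265.5 kg/s


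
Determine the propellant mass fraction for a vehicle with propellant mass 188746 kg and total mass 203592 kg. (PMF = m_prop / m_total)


PMF = 188746 / 203592 = 0.927

0.927


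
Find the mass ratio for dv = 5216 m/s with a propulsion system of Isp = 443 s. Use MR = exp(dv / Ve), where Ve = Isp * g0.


Ve = 443 * 9.81 = 4345.83 m/s
MR = exp(5216 / 4345.83) = 3.321

3.321


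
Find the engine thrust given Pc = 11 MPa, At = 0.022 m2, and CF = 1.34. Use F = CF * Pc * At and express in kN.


F = 1.34 * 11e6 * 0.022 = 324280.0 N = 324.3 kN

324.3 kN


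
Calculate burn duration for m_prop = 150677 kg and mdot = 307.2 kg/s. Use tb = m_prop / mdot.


tb = 150677 / 307.2 = 490.5 s

490.5 s


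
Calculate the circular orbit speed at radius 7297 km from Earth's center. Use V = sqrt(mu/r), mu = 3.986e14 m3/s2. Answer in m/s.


V = sqrt(3.986e14 / 7297000) = 7391 m/s

7391 m/s


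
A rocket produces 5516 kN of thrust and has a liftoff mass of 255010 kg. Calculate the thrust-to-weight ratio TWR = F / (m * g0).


TWR = 5516000 / (255010 * 9.81) = 2.2

2.2


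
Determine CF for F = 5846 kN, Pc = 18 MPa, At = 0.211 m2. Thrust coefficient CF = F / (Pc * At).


CF = 5846000 / (18e6 * 0.211) = 1.54

1.54


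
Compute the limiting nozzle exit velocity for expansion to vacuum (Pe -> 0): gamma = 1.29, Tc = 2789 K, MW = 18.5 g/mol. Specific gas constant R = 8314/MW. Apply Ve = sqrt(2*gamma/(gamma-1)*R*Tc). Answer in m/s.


R = 8314 / 18.5 = 449.41 J/(kg.K)
Ve = sqrt(2 * 1.29 / (1.29 - 1) * 449.41 * 2789) = 3339 m/s

3339 m/s


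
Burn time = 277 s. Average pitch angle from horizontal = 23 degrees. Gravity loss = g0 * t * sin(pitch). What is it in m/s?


GL = 9.81 * 277 * sin(23 deg) = 1062 m/s

1062 m/s


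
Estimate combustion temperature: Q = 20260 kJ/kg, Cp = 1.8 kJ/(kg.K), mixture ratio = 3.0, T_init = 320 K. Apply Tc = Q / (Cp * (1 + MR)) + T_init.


Tc = 20260 / (1.8 * (1 + 3.0)) + 320 = 3134 K

3134 K


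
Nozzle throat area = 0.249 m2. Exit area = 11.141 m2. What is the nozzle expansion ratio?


AR = 11.141 / 0.249 = 44.7

44.7


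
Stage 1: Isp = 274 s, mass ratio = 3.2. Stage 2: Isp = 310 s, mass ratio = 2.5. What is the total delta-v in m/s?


dV1 = 274 * 9.81 * ln(3.2) = 3126.5 m/s
dV2 = 310 * 9.81 * ln(2.5) = 2786.5 m/s
Total dV = 3126.5 + 2786.5 = 5913.0 m/s ~ 5913 m/s

5913 m/s


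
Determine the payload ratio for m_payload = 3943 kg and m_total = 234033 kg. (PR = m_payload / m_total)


PR = 3943 / 234033 = 0.0168

0.0168


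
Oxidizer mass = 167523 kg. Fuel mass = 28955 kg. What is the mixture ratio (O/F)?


MR = 167523 / 28955 = 5.79

5.79


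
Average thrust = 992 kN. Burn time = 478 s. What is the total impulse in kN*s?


It = 992 * 478 = 474176 kN*s

474176 kN*s


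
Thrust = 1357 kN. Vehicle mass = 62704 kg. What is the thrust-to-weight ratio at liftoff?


TWR = 1357000 / (62704 * 9.81) = 2.21

2.21


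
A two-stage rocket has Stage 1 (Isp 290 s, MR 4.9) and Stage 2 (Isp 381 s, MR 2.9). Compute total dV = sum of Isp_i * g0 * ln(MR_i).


dV1 = 290 * 9.81 * ln(4.9) = 4521.2 m/s
dV2 = 381 * 9.81 * ln(2.9) = 3979.5 m/s
Total dV = 4521.2 + 3979.5 = 8500.7 m/s ~ 8501 m/s

8501 m/s


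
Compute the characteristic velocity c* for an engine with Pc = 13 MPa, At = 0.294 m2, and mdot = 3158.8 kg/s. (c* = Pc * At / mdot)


c* = 13e6 * 0.294 / 3158.8 = 1210 m/s

1210 m/s


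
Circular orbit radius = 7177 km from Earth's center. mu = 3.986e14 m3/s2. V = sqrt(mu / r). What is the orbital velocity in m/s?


V = sqrt(3.986e14 / 7177000) = 7452 m/s

7452 m/s


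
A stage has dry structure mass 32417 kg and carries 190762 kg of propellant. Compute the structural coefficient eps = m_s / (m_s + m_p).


eps = 32417 / (32417 + 190762) = 0.1453

0.1453


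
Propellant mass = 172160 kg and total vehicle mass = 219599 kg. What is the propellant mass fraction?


PMF = 172160 / 219599 = 0.784

0.784


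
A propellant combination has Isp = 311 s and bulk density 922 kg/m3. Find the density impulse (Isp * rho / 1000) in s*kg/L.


rho*Isp = 311 * 922 / 1000 = 287 s*kg/L

287 s*kg/L


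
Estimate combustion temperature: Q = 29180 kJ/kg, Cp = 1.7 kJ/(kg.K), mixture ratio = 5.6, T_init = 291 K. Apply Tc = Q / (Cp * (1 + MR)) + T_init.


Tc = 29180 / (1.7 * (1 + 5.6)) + 291 = 2892 K

2892 K


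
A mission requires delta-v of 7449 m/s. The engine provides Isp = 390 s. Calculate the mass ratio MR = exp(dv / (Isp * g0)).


Ve = 390 * 9.81 = 3825.9 m/s
MR = exp(7449 / 3825.9) = 7.008

7.008


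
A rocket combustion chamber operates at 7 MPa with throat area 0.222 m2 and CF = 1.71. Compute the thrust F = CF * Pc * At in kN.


F = 1.71 * 7e6 * 0.222 = 2.6573e+06 N = 2657.3 kN

2657.3 kN


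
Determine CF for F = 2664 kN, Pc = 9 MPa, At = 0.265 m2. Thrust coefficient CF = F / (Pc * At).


CF = 2664000 / (9e6 * 0.265) = 1.12

1.12


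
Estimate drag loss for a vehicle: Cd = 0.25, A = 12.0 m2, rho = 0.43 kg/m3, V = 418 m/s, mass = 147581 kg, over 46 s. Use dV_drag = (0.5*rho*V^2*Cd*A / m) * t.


D = 0.5 * 0.43 * 418^2 * 0.25 * 12.0 = 112696.98 N
a = 112696.98 / 147581 = 0.7636 m/s2
dV = 0.7636 * 46 = 35.1 m/s

35.1 m/s


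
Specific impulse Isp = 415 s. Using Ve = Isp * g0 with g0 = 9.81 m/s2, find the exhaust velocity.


Ve = Isp * g0 = 415 * 9.81 = 4071.2 m/s

4071.2 m/s


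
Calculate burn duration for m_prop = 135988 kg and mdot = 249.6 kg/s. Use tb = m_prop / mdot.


tb = 135988 / 249.6 = 544.8 s

544.8 s


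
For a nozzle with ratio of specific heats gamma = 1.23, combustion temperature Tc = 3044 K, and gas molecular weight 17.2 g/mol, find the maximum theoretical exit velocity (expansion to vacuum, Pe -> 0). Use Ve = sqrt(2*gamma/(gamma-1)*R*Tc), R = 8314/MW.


R = 8314 / 17.2 = 483.37 J/(kg.K)
Ve = sqrt(2 * 1.23 / (1.23 - 1) * 483.37 * 3044) = 3967 m/s

3967 m/s


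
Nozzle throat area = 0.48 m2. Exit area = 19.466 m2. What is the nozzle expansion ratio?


AR = 19.466 / 0.48 = 40.6

40.6


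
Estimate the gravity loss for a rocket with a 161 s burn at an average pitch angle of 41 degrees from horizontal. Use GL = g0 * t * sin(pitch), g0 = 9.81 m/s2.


GL = 9.81 * 161 * sin(41 deg) = 1036 m/s

1036 m/s


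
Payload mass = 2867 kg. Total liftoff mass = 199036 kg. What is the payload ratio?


PR = 2867 / 199036 = 0.0144

0.0144


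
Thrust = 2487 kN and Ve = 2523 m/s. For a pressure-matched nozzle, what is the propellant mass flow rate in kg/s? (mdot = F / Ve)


mdot = F / Ve = 2487000 / 2523 = 985.7 kg/s

985.7 kg/s


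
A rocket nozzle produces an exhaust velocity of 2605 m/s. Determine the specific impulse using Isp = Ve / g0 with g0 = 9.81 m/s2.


Isp = Ve / g0 = 2605 / 9.81 = 265.5 s

265.5 s


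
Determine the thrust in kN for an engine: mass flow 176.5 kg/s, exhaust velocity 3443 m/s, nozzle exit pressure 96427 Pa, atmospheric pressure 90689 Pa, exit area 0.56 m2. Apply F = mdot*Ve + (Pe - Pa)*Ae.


F = 176.5 * 3443 + (96427 - 90689) * 0.56 = 610903.0 N = 610.9 kN

610.9 kN


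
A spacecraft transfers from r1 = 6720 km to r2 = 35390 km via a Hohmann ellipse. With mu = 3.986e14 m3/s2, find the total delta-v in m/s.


V1 = sqrt(mu/r1) = 7701.65 m/s
dV1 = V1*(sqrt(2*r2/(r1+r2)) - 1) = 2283.31 m/s
V2 = sqrt(mu/r2) = 3356.05 m/s
dV2 = V2*(1 - sqrt(2*r1/(r1+r2))) = 1460.06 m/s
Total dV = 3743 m/s

3743 m/s


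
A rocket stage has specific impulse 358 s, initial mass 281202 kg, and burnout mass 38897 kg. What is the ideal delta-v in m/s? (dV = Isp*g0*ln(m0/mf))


Ve = 358 * 9.81 = 3511.98 m/s
dV = 3511.98 * ln(281202/38897) = 6947 m/s

6947 m/s


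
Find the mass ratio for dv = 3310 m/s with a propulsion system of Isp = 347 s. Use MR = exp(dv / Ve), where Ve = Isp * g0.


Ve = 347 * 9.81 = 3404.07 m/s
MR = exp(3310 / 3404.07) = 2.644

2.644


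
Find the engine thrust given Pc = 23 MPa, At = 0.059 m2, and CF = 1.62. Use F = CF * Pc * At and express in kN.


F = 1.62 * 23e6 * 0.059 = 2.1983e+06 N = 2198.3 kN

2198.3 kN


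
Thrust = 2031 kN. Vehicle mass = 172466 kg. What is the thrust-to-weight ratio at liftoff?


TWR = 2031000 / (172466 * 9.81) = 1.2

1.2


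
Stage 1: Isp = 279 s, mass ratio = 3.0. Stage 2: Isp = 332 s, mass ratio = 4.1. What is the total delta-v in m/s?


dV1 = 279 * 9.81 * ln(3.0) = 3006.9 m/s
dV2 = 332 * 9.81 * ln(4.1) = 4595.5 m/s
Total dV = 3006.9 + 4595.5 = 7602.4 m/s ~ 7602 m/s

7602 m/s


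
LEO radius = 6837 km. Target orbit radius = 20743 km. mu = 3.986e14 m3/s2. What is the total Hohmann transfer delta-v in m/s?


V1 = sqrt(mu/r1) = 7635.47 m/s
dV1 = V1*(sqrt(2*r2/(r1+r2)) - 1) = 1729.13 m/s
V2 = sqrt(mu/r2) = 4383.62 m/s
dV2 = V2*(1 - sqrt(2*r1/(r1+r2))) = 1297.0 m/s
Total dV = 3026 m/s

3026 m/s


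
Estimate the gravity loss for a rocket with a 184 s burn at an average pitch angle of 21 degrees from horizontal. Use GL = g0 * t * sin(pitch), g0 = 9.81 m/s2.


GL = 9.81 * 184 * sin(21 deg) = 647 m/s

647 m/s


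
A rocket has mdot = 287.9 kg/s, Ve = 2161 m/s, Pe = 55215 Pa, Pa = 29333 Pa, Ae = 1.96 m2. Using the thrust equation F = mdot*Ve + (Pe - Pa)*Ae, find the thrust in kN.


F = 287.9 * 2161 + (55215 - 29333) * 1.96 = 672881.0 N = 672.9 kN

672.9 kN


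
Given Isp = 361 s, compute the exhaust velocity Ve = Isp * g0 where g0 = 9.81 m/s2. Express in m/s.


Ve = Isp * g0 = 361 * 9.81 = 3541.4 m/s

3541.4 m/s


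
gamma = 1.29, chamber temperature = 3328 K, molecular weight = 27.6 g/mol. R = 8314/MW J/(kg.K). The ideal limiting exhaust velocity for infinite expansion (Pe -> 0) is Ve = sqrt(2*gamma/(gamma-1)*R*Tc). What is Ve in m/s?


R = 8314 / 27.6 = 301.23 J/(kg.K)
Ve = sqrt(2 * 1.29 / (1.29 - 1) * 301.23 * 3328) = 2986 m/s

2986 m/s


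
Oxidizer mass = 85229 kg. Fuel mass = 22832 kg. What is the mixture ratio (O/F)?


MR = 85229 / 22832 = 3.73

3.73


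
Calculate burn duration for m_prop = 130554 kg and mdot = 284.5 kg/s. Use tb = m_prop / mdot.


tb = 130554 / 284.5 = 458.9 s

458.9 s


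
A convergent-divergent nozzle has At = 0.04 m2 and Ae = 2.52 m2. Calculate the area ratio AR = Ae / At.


AR = 2.52 / 0.04 = 63.0

63.0


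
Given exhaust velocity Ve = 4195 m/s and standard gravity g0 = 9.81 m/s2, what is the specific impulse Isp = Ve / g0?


Isp = Ve / g0 = 4195 / 9.81 = 427.6 s

427.6 s


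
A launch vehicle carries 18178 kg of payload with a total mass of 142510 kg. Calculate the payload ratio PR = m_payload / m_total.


PR = 18178 / 142510 = 0.1276

0.1276


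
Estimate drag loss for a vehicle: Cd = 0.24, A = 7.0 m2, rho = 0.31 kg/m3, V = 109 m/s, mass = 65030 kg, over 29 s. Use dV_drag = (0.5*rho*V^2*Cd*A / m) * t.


D = 0.5 * 0.31 * 109^2 * 0.24 * 7.0 = 3093.81 N
a = 3093.81 / 65030 = 0.0476 m/s2
dV = 0.0476 * 29 = 1.4 m/s

1.4 m/s


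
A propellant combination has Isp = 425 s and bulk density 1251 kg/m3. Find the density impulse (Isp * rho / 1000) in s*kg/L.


rho*Isp = 425 * 1251 / 1000 = 532 s*kg/L

532 s*kg/L


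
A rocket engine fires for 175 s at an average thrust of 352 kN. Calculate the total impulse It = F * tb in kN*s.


It = 352 * 175 = 61600 kN*s

61600 kN*s


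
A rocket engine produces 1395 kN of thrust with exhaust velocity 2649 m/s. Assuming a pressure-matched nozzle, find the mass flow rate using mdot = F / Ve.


mdot = F / Ve = 1395000 / 2649 = 526.6 kg/s

526.6 kg/s


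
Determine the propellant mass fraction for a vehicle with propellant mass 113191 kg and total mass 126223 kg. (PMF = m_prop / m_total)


PMF = 113191 / 126223 = 0.897

0.897


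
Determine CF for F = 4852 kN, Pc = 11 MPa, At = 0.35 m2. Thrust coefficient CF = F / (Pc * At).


CF = 4852000 / (11e6 * 0.35) = 1.26

1.26


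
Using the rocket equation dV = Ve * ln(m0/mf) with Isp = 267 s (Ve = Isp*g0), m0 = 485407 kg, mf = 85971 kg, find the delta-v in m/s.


Ve = 267 * 9.81 = 2619.27 m/s
dV = 2619.27 * ln(485407/85971) = 4534 m/s

4534 m/s


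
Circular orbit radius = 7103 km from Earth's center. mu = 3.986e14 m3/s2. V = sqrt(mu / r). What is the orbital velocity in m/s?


V = sqrt(3.986e14 / 7103000) = 7491 m/s

7491 m/s


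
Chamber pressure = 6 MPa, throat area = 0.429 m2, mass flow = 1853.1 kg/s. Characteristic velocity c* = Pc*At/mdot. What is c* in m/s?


c* = 6e6 * 0.429 / 1853.1 = 1389 m/s

1389 m/s


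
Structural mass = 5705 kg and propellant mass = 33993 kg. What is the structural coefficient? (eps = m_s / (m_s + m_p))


eps = 5705 / (5705 + 33993) = 0.1437

0.1437


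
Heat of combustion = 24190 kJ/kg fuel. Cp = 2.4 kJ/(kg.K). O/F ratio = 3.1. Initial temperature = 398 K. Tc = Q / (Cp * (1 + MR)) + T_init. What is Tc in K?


Tc = 24190 / (2.4 * (1 + 3.1)) + 398 = 2856 K

2856 K


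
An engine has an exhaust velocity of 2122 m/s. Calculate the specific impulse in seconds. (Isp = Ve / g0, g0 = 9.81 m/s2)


Isp = Ve / g0 = 2122 / 9.81 = 216.3 s

216.3 s


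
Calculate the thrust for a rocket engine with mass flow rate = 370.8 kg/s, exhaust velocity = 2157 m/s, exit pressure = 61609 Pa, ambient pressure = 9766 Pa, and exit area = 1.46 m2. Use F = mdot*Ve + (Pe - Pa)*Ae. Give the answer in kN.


F = 370.8 * 2157 + (61609 - 9766) * 1.46 = 875506.0 N = 875.5 kN

875.5 kN


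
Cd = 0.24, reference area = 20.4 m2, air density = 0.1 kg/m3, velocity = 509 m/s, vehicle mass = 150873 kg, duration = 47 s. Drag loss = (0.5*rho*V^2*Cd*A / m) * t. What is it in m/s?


D = 0.5 * 0.1 * 509^2 * 0.24 * 20.4 = 63423.03 N
a = 63423.03 / 150873 = 0.4204 m/s2
dV = 0.4204 * 47 = 19.8 m/s

19.8 m/s


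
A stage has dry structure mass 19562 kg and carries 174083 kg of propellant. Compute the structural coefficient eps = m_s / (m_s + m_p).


eps = 19562 / (19562 + 174083) = 0.101

0.101


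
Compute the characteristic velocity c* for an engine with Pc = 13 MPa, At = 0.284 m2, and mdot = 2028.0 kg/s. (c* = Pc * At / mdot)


c* = 13e6 * 0.284 / 2028.0 = 1821 m/s

1821 m/s


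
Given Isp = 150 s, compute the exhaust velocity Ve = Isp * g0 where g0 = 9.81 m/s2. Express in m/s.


Ve = Isp * g0 = 150 * 9.81 = 1471.5 m/s

1471.5 m/s


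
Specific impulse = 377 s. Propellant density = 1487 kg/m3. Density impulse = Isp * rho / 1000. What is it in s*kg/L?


rho*Isp = 377 * 1487 / 1000 = 561 s*kg/L

561 s*kg/L


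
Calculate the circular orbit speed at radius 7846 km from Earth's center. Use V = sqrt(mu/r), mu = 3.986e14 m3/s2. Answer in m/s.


V = sqrt(3.986e14 / 7846000) = 7128 m/s

7128 m/s


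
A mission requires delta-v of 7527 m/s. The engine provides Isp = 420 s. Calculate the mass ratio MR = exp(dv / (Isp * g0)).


Ve = 420 * 9.81 = 4120.2 m/s
MR = exp(7527 / 4120.2) = 6.214

6.214


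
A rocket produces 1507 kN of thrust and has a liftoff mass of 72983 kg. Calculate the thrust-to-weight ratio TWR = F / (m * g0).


TWR = 1507000 / (72983 * 9.81) = 2.1

2.1


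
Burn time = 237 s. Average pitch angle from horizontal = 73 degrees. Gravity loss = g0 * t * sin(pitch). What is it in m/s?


GL = 9.81 * 237 * sin(73 deg) = 2223 m/s

2223 m/s


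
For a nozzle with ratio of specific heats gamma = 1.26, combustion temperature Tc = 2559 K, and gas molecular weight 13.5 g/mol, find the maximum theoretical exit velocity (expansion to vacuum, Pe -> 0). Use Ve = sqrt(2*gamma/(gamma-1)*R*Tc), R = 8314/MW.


R = 8314 / 13.5 = 615.85 J/(kg.K)
Ve = sqrt(2 * 1.26 / (1.26 - 1) * 615.85 * 2559) = 3908 m/s

3908 m/s


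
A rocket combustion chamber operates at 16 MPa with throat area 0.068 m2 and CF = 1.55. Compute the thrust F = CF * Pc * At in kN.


F = 1.55 * 16e6 * 0.068 = 1.6864e+06 N = 1686.4 kN

1686.4 kN


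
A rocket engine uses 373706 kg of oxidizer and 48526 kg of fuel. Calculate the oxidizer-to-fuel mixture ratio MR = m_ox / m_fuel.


MR = 373706 / 48526 = 7.7

7.7


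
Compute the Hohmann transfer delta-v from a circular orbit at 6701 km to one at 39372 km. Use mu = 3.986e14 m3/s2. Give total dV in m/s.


V1 = sqrt(mu/r1) = 7712.57 m/s
dV1 = V1*(sqrt(2*r2/(r1+r2)) - 1) = 2370.31 m/s
V2 = sqrt(mu/r2) = 3181.81 m/s
dV2 = V2*(1 - sqrt(2*r1/(r1+r2))) = 1465.74 m/s
Total dV = 3836 m/s

3836 m/s


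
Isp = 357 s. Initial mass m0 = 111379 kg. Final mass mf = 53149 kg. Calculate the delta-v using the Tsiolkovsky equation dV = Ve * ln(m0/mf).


Ve = 357 * 9.81 = 3502.17 m/s
dV = 3502.17 * ln(111379/53149) = 2591 m/s

2591 m/s


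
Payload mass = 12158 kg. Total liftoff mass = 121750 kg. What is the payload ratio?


PR = 12158 / 121750 = 0.0999

0.0999


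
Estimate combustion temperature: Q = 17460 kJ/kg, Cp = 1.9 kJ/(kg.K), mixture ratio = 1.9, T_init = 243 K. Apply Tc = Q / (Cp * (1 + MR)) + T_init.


Tc = 17460 / (1.9 * (1 + 1.9)) + 243 = 3412 K

3412 K


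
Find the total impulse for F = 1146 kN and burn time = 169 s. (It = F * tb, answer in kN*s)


It = 1146 * 169 = 193674 kN*s

193674 kN*s


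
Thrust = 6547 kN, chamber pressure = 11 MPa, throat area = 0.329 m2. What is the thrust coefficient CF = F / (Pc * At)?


CF = 6547000 / (11e6 * 0.329) = 1.81

1.81


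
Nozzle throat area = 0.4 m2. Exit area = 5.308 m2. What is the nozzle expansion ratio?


AR = 5.308 / 0.4 = 13.3

13.3


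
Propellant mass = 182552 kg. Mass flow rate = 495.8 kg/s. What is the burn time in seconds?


tb = 182552 / 495.8 = 368.2 s

368.2 s


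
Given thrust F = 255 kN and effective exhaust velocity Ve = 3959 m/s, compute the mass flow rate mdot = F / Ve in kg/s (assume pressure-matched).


mdot = F / Ve = 255000 / 3959 = 64.4 kg/s

64.4 kg/s


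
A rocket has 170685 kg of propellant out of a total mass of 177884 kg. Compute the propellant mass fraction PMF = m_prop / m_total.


PMF = 170685 / 177884 = 0.96

0.96


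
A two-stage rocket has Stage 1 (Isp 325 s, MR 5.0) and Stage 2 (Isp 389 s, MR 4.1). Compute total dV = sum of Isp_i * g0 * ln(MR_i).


dV1 = 325 * 9.81 * ln(5.0) = 5131.3 m/s
dV2 = 389 * 9.81 * ln(4.1) = 5384.5 m/s
Total dV = 5131.3 + 5384.5 = 10515.8 m/s ~ 10516 m/s

10516 m/s


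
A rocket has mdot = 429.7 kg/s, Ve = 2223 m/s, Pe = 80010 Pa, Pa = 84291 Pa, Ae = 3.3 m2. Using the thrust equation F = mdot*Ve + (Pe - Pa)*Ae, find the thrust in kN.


F = 429.7 * 2223 + (80010 - 84291) * 3.3 = 941096.0 N = 941.1 kN

941.1 kN


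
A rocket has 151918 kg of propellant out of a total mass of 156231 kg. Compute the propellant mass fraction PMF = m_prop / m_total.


PMF = 151918 / 156231 = 0.972

0.972


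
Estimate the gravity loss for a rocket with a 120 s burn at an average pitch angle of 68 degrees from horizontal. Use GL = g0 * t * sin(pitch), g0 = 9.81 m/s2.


GL = 9.81 * 120 * sin(68 deg) = 1091 m/s

1091 m/s


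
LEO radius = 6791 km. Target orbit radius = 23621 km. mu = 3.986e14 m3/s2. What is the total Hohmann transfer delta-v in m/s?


V1 = sqrt(mu/r1) = 7661.29 m/s
dV1 = V1*(sqrt(2*r2/(r1+r2)) - 1) = 1887.39 m/s
V2 = sqrt(mu/r2) = 4107.9 m/s
dV2 = V2*(1 - sqrt(2*r1/(r1+r2))) = 1362.67 m/s
Total dV = 3250 m/s

3250 m/s


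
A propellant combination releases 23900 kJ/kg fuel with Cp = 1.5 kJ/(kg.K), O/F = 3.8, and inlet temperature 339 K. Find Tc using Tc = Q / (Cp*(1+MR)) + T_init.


Tc = 23900 / (1.5 * (1 + 3.8)) + 339 = 3658 K

3658 K


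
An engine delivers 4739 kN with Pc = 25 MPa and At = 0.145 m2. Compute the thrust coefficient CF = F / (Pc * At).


CF = 4739000 / (25e6 * 0.145) = 1.31

1.31


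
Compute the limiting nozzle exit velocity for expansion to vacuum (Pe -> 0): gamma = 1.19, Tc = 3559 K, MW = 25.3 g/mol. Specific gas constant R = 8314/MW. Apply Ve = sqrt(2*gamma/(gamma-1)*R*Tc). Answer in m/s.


R = 8314 / 25.3 = 328.62 J/(kg.K)
Ve = sqrt(2 * 1.19 / (1.19 - 1) * 328.62 * 3559) = 3828 m/s

3828 m/s


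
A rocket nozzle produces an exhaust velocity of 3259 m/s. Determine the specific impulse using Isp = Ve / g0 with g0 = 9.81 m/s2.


Isp = Ve / g0 = 3259 / 9.81 = 332.2 s

332.2 s


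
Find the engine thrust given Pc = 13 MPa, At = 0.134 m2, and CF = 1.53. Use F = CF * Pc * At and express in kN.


F = 1.53 * 13e6 * 0.134 = 2.6653e+06 N = 2665.3 kN

2665.3 kN


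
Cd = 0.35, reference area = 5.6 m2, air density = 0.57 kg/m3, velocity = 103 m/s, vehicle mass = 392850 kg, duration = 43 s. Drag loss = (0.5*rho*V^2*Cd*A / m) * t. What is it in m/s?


D = 0.5 * 0.57 * 103^2 * 0.35 * 5.6 = 5926.19 N
a = 5926.19 / 392850 = 0.0151 m/s2
dV = 0.0151 * 43 = 0.6 m/s

0.6 m/s


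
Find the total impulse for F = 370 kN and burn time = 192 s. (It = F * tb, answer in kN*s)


It = 370 * 192 = 71040 kN*s

71040 kN*s


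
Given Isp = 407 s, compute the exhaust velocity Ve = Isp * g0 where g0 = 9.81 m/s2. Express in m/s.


Ve = Isp * g0 = 407 * 9.81 = 3992.7 m/s

3992.7 m/s


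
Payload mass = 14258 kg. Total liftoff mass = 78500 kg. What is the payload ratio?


PR = 14258 / 78500 = 0.1816

0.1816


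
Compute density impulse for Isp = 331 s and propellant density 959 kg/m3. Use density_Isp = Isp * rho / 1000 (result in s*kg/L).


rho*Isp = 331 * 959 / 1000 = 317 s*kg/L

317 s*kg/L


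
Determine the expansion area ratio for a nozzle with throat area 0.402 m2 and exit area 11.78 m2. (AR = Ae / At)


AR = 11.78 / 0.402 = 29.3

29.3


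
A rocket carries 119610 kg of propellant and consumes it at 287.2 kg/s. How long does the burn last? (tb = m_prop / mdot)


tb = 119610 / 287.2 = 416.5 s

416.5 s


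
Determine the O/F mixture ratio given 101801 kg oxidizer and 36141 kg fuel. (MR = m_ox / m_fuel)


MR = 101801 / 36141 = 2.82

2.82


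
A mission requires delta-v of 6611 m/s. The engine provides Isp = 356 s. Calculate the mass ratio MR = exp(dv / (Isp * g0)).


Ve = 356 * 9.81 = 3492.36 m/s
MR = exp(6611 / 3492.36) = 6.639

6.639


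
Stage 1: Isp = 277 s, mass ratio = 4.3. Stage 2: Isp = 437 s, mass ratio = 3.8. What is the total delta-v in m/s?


dV1 = 277 * 9.81 * ln(4.3) = 3963.6 m/s
dV2 = 437 * 9.81 * ln(3.8) = 5723.1 m/s
Total dV = 3963.6 + 5723.1 = 9686.7 m/s ~ 9687 m/s

9687 m/s


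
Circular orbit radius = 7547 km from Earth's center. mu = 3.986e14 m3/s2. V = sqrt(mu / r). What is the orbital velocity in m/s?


V = sqrt(3.986e14 / 7547000) = 7267 m/s

7267 m/s


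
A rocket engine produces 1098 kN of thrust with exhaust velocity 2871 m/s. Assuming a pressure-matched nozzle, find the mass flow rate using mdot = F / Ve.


mdot = F / Ve = 1098000 / 2871 = 382.4 kg/s

382.4 kg/s


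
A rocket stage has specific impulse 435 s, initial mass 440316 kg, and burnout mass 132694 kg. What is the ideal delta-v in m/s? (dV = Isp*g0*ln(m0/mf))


Ve = 435 * 9.81 = 4267.35 m/s
dV = 4267.35 * ln(440316/132694) = 5118 m/s

5118 m/s


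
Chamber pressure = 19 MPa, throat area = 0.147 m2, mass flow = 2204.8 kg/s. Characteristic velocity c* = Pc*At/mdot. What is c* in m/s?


c* = 19e6 * 0.147 / 2204.8 = 1267 m/s

1267 m/s


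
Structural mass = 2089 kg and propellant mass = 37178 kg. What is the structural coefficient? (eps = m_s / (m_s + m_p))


eps = 2089 / (2089 + 37178) = 0.0532

0.0532


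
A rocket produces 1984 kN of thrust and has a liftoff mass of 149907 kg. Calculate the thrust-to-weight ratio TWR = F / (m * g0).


TWR = 1984000 / (149907 * 9.81) = 1.35

1.35


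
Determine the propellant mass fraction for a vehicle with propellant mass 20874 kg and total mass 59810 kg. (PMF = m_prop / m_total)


PMF = 20874 / 59810 = 0.349

0.349


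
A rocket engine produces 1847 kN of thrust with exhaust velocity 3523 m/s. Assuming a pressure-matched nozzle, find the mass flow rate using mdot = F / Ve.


mdot = F / Ve = 1847000 / 3523 = 524.3 kg/s

524.3 kg/s


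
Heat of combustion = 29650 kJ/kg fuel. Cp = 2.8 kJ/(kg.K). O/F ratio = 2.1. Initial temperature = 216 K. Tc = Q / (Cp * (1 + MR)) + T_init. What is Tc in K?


Tc = 29650 / (2.8 * (1 + 2.1)) + 216 = 3632 K

3632 K


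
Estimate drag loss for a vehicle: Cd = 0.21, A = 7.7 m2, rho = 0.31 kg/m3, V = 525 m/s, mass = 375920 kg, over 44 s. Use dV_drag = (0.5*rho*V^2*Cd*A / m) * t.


D = 0.5 * 0.31 * 525^2 * 0.21 * 7.7 = 69081.27 N
a = 69081.27 / 375920 = 0.1838 m/s2
dV = 0.1838 * 44 = 8.1 m/s

8.1 m/s


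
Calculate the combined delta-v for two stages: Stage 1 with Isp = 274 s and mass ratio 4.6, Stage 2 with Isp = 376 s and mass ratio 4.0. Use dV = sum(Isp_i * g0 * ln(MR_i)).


dV1 = 274 * 9.81 * ln(4.6) = 4101.9 m/s
dV2 = 376 * 9.81 * ln(4.0) = 5113.4 m/s
Total dV = 4101.9 + 5113.4 = 9215.3 m/s ~ 9215 m/s

9215 m/s


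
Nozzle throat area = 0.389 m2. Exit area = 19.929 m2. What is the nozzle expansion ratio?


AR = 19.929 / 0.389 = 51.2

51.2


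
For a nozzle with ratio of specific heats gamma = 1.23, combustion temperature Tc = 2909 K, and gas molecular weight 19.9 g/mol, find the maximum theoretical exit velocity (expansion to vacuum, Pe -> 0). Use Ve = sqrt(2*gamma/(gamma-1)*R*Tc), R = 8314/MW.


R = 8314 / 19.9 = 417.79 J/(kg.K)
Ve = sqrt(2 * 1.23 / (1.23 - 1) * 417.79 * 2909) = 3605 m/s

3605 m/s


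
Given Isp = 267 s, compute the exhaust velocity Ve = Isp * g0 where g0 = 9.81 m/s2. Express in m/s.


Ve = Isp * g0 = 267 * 9.81 = 2619.3 m/s

2619.3 m/s


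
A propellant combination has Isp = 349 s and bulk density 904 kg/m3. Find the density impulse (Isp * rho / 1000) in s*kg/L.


rho*Isp = 349 * 904 / 1000 = 315 s*kg/L

315 s*kg/L


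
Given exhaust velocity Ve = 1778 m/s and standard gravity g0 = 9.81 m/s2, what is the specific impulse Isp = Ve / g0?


Isp = Ve / g0 = 1778 / 9.81 = 181.2 s

181.2 s


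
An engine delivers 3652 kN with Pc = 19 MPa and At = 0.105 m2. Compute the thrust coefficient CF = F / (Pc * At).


CF = 3652000 / (19e6 * 0.105) = 1.83

1.83


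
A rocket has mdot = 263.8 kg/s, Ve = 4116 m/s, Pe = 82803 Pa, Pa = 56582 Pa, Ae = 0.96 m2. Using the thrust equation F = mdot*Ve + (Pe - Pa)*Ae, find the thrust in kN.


F = 263.8 * 4116 + (82803 - 56582) * 0.96 = 1.1110e+06 N = 1111.0 kN

1111.0 kN


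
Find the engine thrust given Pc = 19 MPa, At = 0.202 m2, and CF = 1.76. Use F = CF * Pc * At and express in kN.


F = 1.76 * 19e6 * 0.202 = 6.7549e+06 N = 6754.9 kN

6754.9 kN


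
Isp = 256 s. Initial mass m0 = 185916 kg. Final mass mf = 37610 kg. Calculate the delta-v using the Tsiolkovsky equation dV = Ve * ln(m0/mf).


Ve = 256 * 9.81 = 2511.36 m/s
dV = 2511.36 * ln(185916/37610) = 4013 m/s

4013 m/s


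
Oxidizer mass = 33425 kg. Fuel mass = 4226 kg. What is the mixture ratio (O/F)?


MR = 33425 / 4226 = 7.91

7.91


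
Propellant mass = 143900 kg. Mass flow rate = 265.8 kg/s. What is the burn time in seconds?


tb = 143900 / 265.8 = 541.4 s

541.4 s


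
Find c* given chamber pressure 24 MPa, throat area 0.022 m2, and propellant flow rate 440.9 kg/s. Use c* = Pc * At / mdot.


c* = 24e6 * 0.022 / 440.9 = 1198 m/s

1198 m/s


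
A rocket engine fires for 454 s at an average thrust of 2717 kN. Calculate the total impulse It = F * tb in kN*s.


It = 2717 * 454 = 1233518 kN*s

1233518 kN*s


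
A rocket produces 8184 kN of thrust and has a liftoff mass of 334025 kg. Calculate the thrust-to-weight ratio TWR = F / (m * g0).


TWR = 8184000 / (334025 * 9.81) = 2.5

2.5


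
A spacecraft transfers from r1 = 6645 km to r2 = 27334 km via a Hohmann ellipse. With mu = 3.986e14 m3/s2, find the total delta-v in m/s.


V1 = sqrt(mu/r1) = 7745.0 m/s
dV1 = V1*(sqrt(2*r2/(r1+r2)) - 1) = 2078.87 m/s
V2 = sqrt(mu/r2) = 3818.71 m/s
dV2 = V2*(1 - sqrt(2*r1/(r1+r2))) = 1430.49 m/s
Total dV = 3509 m/s

3509 m/s


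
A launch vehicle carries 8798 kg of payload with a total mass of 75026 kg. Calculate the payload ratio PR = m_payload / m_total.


PR = 8798 / 75026 = 0.1173

0.1173


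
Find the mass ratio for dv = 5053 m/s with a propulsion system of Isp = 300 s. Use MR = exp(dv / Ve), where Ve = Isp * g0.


Ve = 300 * 9.81 = 2943.0 m/s
MR = exp(5053 / 2943.0) = 5.568

5.568


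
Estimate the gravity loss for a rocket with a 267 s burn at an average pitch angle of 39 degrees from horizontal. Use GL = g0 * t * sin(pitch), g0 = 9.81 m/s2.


GL = 9.81 * 267 * sin(39 deg) = 1648 m/s

1648 m/s


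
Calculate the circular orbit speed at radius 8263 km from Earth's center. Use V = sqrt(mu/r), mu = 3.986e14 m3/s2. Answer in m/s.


V = sqrt(3.986e14 / 8263000) = 6945 m/s

6945 m/s


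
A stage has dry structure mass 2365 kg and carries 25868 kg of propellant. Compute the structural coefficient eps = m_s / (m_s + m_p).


eps = 2365 / (2365 + 25868) = 0.0838

0.0838


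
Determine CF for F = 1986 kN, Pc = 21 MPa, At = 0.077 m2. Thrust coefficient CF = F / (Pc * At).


CF = 1986000 / (21e6 * 0.077) = 1.23

1.23


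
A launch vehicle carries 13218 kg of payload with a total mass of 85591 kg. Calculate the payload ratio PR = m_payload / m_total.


PR = 13218 / 85591 = 0.1544

0.1544


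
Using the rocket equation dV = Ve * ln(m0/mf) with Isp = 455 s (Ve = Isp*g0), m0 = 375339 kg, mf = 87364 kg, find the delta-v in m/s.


Ve = 455 * 9.81 = 4463.55 m/s
dV = 4463.55 * ln(375339/87364) = 6507 m/s

6507 m/s


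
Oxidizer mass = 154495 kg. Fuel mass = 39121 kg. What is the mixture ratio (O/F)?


MR = 154495 / 39121 = 3.95

3.95


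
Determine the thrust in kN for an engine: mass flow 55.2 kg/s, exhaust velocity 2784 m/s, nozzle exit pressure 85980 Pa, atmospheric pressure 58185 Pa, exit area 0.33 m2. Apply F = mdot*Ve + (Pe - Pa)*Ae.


F = 55.2 * 2784 + (85980 - 58185) * 0.33 = 162849.0 N = 162.8 kN

162.8 kN


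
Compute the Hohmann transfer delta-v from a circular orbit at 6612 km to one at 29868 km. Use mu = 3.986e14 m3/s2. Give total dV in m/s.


V1 = sqrt(mu/r1) = 7764.3 m/s
dV1 = V1*(sqrt(2*r2/(r1+r2)) - 1) = 2171.27 m/s
V2 = sqrt(mu/r2) = 3653.13 m/s
dV2 = V2*(1 - sqrt(2*r1/(r1+r2))) = 1453.66 m/s
Total dV = 3625 m/s

3625 m/s


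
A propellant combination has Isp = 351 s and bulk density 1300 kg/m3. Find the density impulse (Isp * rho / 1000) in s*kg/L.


rho*Isp = 351 * 1300 / 1000 = 456 s*kg/L

456 s*kg/L


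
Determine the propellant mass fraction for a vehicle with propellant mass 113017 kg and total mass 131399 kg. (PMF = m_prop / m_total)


PMF = 113017 / 131399 = 0.86

0.86


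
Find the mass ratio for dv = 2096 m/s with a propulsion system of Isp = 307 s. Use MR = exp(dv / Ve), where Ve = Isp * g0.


Ve = 307 * 9.81 = 3011.67 m/s
MR = exp(2096 / 3011.67) = 2.006

2.006


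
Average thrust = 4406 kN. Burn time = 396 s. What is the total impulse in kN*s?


It = 4406 * 396 = 1744776 kN*s

1744776 kN*s


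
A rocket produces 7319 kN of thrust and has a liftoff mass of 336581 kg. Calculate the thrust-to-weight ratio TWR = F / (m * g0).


TWR = 7319000 / (336581 * 9.81) = 2.22

2.22


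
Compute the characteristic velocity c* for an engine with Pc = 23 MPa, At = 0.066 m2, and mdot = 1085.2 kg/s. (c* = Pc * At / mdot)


c* = 23e6 * 0.066 / 1085.2 = 1399 m/s

1399 m/s


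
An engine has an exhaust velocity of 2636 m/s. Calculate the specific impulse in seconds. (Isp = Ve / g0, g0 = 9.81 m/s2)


Isp = Ve / g0 = 2636 / 9.81 = 268.7 s

268.7 s


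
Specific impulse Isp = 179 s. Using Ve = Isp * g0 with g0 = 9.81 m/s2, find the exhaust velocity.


Ve = Isp * g0 = 179 * 9.81 = 1756.0 m/s

1756.0 m/s


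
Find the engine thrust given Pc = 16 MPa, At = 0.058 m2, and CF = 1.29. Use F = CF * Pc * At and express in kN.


F = 1.29 * 16e6 * 0.058 = 1.1971e+06 N = 1197.1 kN

1197.1 kN


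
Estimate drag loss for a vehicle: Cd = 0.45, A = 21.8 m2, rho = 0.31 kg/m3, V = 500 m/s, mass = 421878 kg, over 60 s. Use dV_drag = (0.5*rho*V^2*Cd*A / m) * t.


D = 0.5 * 0.31 * 500^2 * 0.45 * 21.8 = 380137.5 N
a = 380137.5 / 421878 = 0.9011 m/s2
dV = 0.9011 * 60 = 54.1 m/s

54.1 m/s


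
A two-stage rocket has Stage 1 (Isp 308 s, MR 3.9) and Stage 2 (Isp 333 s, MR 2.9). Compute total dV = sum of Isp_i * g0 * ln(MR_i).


dV1 = 308 * 9.81 * ln(3.9) = 4112.2 m/s
dV2 = 333 * 9.81 * ln(2.9) = 3478.1 m/s
Total dV = 4112.2 + 3478.1 = 7590.3 m/s ~ 7590 m/s

7590 m/s


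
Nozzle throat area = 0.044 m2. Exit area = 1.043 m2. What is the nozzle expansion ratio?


AR = 1.043 / 0.044 = 23.7

23.7


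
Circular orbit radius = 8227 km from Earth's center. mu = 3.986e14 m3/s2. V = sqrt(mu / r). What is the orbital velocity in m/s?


V = sqrt(3.986e14 / 8227000) = 6961 m/s

6961 m/s


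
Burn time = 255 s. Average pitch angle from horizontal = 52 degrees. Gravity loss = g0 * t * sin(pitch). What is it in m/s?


GL = 9.81 * 255 * sin(52 deg) = 1971 m/s

1971 m/s


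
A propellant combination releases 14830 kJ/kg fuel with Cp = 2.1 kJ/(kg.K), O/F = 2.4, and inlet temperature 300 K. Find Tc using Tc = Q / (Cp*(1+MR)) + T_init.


Tc = 14830 / (2.1 * (1 + 2.4)) + 300 = 2377 K

2377 K


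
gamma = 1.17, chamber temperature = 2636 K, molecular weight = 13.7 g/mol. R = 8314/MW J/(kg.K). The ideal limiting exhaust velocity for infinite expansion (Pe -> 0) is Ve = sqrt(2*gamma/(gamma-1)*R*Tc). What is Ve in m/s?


R = 8314 / 13.7 = 606.86 J/(kg.K)
Ve = sqrt(2 * 1.17 / (1.17 - 1) * 606.86 * 2636) = 4692 m/s

4692 m/s


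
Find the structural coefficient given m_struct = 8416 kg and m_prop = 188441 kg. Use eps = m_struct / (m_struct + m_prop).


eps = 8416 / (8416 + 188441) = 0.0428

0.0428


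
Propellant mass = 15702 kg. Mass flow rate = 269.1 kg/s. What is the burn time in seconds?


tb = 15702 / 269.1 = 58.4 s

58.4 s


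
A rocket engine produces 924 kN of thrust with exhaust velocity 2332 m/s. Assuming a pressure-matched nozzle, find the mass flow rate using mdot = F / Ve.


mdot = F / Ve = 924000 / 2332 = 396.2 kg/s

396.2 kg/s


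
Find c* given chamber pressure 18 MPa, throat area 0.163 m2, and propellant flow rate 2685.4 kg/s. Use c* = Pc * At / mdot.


c* = 18e6 * 0.163 / 2685.4 = 1093 m/s

1093 m/s


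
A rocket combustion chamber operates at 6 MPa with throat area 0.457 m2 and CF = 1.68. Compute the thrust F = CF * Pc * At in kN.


F = 1.68 * 6e6 * 0.457 = 4.6066e+06 N = 4606.6 kN

4606.6 kN


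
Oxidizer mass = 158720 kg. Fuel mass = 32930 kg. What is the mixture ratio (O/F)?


MR = 158720 / 32930 = 4.82

4.82


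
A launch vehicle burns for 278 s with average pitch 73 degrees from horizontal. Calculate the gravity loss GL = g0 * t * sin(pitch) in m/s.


GL = 9.81 * 278 * sin(73 deg) = 2608 m/s

2608 m/s


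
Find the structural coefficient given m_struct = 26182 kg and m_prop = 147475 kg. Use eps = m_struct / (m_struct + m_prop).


eps = 26182 / (26182 + 147475) = 0.1508

0.1508


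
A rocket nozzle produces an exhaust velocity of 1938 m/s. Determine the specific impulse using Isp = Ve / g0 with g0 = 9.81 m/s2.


Isp = Ve / g0 = 1938 / 9.81 = 197.6 s

197.6 s


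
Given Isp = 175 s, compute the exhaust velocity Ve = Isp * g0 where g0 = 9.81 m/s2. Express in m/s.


Ve = Isp * g0 = 175 * 9.81 = 1716.8 m/s

1716.8 m/s


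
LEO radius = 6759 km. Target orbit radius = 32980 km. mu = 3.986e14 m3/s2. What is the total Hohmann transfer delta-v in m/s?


V1 = sqrt(mu/r1) = 7679.4 m/s
dV1 = V1*(sqrt(2*r2/(r1+r2)) - 1) = 2214.31 m/s
V2 = sqrt(mu/r2) = 3476.51 m/s
dV2 = V2*(1 - sqrt(2*r1/(r1+r2))) = 1448.87 m/s
Total dV = 3663 m/s

3663 m/s


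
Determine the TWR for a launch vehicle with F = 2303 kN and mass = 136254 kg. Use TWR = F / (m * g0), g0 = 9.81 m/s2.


TWR = 2303000 / (136254 * 9.81) = 1.72

1.72


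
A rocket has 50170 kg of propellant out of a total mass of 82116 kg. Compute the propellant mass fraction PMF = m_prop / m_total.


PMF = 50170 / 82116 = 0.611

0.611


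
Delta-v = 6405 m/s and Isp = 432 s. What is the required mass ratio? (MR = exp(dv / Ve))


Ve = 432 * 9.81 = 4237.92 m/s
MR = exp(6405 / 4237.92) = 4.533

4.533


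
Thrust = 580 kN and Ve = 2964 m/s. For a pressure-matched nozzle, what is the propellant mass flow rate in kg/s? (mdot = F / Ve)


mdot = F / Ve = 580000 / 2964 = 195.7 kg/s

195.7 kg/s


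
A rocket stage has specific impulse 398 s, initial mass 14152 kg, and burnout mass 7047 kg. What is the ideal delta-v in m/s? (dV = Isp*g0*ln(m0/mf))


Ve = 398 * 9.81 = 3904.38 m/s
dV = 3904.38 * ln(14152/7047) = 2722 m/s

2722 m/s


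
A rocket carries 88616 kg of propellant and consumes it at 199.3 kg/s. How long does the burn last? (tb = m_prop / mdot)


tb = 88616 / 199.3 = 444.6 s

444.6 s


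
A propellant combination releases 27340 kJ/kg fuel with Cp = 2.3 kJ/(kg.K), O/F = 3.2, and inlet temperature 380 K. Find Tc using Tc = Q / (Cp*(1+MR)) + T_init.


Tc = 27340 / (2.3 * (1 + 3.2)) + 380 = 3210 K

3210 K


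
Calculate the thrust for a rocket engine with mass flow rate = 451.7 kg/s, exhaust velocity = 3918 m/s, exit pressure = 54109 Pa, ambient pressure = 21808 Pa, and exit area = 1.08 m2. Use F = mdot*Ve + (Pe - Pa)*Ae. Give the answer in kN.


F = 451.7 * 3918 + (54109 - 21808) * 1.08 = 1.8046e+06 N = 1804.6 kN

1804.6 kN


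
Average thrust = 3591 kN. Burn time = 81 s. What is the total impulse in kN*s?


It = 3591 * 81 = 290871 kN*s

290871 kN*s


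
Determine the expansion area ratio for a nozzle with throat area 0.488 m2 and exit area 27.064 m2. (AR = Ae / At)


AR = 27.064 / 0.488 = 55.5

55.5
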